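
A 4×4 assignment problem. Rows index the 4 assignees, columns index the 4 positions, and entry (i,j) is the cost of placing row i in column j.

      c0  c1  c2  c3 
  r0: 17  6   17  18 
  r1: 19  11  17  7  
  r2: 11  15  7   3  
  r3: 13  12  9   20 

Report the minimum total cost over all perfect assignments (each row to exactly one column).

Minimum assignment cost: 33

one of 2 optimal assignments: row0→col1 (cost 6), row1→col3 (cost 7), row2→col0 (cost 11), row3→col2 (cost 9)
total = 6 + 7 + 11 + 9 = 33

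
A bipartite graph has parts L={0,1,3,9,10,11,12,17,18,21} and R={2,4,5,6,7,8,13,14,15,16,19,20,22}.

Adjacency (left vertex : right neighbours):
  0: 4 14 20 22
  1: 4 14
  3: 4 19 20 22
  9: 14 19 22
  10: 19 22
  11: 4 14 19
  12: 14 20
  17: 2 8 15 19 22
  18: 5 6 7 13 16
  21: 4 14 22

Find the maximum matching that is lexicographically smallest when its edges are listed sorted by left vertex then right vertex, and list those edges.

Lex-smallest maximum matching: {(0,4), (1,14), (3,19), (9,22), (12,20), (17,2), (18,5)}

|M| = 7 (so the lex-smallest maximum matching has 7 edges)
process left vertices in ascending order; for each, take the smallest-labelled available neighbour that still permits 7 edges overall, or leave it unmatched if none does
lex-smallest matching: {0-4, 1-14, 3-19, 9-22, 12-20, 17-2, 18-5}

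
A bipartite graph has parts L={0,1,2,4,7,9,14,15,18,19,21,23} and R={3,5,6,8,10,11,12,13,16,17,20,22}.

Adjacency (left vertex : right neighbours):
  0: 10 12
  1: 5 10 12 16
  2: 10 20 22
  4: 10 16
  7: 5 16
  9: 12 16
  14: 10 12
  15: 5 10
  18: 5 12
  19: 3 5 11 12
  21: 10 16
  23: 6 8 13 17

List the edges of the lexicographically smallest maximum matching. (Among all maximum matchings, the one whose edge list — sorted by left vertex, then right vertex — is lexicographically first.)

Lex-smallest maximum matching: {(0,10), (1,5), (2,20), (4,16), (9,12), (19,3), (23,6)}

|M| = 7 (so the lex-smallest maximum matching has 7 edges)
process left vertices in ascending order; for each, take the smallest-labelled available neighbour that still permits 7 edges overall, or leave it unmatched if none does
lex-smallest matching: {0-10, 1-5, 2-20, 4-16, 9-12, 19-3, 23-6}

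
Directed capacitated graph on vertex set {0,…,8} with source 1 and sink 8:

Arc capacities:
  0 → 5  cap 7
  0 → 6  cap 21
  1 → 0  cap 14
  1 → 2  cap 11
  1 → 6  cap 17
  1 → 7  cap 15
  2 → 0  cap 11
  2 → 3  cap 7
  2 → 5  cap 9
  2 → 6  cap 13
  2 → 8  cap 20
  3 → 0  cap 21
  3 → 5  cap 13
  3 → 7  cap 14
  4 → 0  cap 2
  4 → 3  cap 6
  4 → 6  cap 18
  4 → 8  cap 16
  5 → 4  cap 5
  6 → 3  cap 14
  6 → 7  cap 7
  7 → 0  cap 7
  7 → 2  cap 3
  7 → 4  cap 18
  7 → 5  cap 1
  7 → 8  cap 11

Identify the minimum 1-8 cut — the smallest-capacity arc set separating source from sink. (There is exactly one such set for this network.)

Min-cut arcs: {(1,2), (4,8), (7,2), (7,8)} (total capacity 41)

augment #1: 1→2→8 push 11
augment #2: 1→7→8 push 11
augment #3: 1→7→2→8 push 3
augment #4: 1→7→4→8 push 1
augment #5: 1→0→5→4→8 push 5
augment #6: 1→6→7→4→8 push 7
augment #7: 1→6→3→7→4→8 push 3
max flow = 41; residual-reachable set from 1 gives S-side
cut edges (S→T): {(1,2), (4,8), (7,2), (7,8)} total cap 41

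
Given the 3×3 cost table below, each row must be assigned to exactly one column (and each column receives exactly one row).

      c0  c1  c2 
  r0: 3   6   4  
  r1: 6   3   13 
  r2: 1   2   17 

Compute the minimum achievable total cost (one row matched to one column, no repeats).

Minimum assignment cost: 8

optimal assignment: row0→col2 (cost 4), row1→col1 (cost 3), row2→col0 (cost 1)
total = 4 + 3 + 1 = 8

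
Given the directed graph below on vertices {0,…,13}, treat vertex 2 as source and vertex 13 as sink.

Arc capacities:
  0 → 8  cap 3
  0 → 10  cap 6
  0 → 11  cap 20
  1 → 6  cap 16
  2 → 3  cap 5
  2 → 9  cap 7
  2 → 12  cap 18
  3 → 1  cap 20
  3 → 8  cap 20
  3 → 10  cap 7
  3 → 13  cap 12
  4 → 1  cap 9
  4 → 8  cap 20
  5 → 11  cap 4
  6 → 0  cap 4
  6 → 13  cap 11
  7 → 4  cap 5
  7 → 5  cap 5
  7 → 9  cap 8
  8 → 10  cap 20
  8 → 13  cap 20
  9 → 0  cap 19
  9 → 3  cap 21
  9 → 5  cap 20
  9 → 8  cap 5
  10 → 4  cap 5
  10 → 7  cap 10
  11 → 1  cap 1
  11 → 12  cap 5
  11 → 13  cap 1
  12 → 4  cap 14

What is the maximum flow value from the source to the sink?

Maximum flow value: 26

augment #1: 2→3→13 bottleneck 5, total now 5
augment #2: 2→9→3→13 bottleneck 7, total now 12
augment #3: 2→12→4→8→13 bottleneck 14, total now 26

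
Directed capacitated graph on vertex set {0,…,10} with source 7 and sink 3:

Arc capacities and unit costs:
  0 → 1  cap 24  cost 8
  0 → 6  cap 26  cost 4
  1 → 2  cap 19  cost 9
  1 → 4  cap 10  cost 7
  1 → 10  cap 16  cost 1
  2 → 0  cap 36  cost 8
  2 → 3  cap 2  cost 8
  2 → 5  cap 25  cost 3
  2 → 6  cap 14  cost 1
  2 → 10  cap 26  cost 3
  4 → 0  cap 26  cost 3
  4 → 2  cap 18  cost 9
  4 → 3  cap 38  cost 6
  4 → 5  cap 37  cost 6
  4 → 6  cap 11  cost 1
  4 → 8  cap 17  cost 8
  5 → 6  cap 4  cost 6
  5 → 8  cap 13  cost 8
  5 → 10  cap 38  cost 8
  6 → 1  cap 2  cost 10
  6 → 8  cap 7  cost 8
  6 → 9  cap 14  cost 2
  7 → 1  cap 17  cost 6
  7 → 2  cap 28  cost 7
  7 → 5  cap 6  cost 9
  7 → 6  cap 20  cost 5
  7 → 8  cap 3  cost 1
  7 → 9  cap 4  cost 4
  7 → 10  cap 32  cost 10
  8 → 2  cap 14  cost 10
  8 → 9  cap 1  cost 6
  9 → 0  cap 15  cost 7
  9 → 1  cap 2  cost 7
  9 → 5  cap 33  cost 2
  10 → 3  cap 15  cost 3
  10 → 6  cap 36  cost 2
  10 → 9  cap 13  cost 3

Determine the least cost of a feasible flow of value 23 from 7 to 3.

Minimum cost for 23 units: 306

shortest-cost path #1: 7→1→10→3 push 15 @ unit cost 10 (adds 150)
shortest-cost path #2: 7→2→3 push 2 @ unit cost 15 (adds 30)
shortest-cost path #3: 7→1→4→3 push 2 @ unit cost 19 (adds 38)
shortest-cost path #4: 7→10→1→4→3 push 4 @ unit cost 22 (adds 88)
total cost = 306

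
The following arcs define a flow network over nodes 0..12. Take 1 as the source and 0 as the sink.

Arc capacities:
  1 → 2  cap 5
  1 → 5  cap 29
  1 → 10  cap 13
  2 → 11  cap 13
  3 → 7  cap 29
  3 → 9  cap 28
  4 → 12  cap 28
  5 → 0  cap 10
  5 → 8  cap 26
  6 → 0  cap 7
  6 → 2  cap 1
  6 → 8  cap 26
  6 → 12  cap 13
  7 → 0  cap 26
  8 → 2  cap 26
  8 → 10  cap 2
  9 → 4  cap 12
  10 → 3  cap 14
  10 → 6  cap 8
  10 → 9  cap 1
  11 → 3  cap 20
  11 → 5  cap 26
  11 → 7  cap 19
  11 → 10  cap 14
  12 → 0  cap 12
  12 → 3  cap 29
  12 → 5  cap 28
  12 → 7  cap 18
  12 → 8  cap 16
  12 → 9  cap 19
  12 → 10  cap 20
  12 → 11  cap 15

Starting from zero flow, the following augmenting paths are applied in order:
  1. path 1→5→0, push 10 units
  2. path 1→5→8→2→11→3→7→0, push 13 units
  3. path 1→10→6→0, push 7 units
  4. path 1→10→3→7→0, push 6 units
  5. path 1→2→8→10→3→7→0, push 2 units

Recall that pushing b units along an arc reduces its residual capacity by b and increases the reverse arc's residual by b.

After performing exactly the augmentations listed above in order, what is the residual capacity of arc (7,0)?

after path 1 (1→5→0, push 10): res(7,0)=26
after path 2 (1→5→8→2→11→3→7→0, push 13): res(7,0)=13
after path 3 (1→10→6→0, push 7): res(7,0)=13
after path 4 (1→10→3→7→0, push 6): res(7,0)=7
after path 5 (1→2→8→10→3→7→0, push 2): res(7,0)=5

Residual capacity of (7,0): 5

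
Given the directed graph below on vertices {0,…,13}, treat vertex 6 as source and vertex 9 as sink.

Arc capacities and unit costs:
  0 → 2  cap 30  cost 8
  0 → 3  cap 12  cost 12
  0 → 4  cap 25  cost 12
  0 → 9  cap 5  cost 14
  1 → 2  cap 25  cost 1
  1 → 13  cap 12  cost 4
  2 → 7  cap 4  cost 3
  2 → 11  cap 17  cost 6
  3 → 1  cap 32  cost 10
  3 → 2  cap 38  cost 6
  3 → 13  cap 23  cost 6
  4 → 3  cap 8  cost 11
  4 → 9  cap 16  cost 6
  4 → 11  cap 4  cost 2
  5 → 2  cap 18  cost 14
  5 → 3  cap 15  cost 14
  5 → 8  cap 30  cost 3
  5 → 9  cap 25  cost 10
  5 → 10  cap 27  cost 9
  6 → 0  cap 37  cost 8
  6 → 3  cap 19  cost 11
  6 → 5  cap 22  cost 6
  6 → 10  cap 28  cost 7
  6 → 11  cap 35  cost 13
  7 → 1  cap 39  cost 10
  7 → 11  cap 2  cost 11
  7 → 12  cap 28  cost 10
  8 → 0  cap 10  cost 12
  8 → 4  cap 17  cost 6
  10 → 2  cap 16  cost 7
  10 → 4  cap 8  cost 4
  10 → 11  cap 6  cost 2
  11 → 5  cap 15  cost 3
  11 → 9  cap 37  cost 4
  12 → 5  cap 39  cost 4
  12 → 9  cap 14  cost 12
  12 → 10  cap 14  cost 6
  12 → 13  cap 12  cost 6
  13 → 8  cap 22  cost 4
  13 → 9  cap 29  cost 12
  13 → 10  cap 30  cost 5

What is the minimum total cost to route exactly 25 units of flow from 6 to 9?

Minimum cost for 25 units: 382

shortest-cost path #1: 6→10→11→9 push 6 @ unit cost 13 (adds 78)
shortest-cost path #2: 6→5→9 push 19 @ unit cost 16 (adds 304)
total cost = 382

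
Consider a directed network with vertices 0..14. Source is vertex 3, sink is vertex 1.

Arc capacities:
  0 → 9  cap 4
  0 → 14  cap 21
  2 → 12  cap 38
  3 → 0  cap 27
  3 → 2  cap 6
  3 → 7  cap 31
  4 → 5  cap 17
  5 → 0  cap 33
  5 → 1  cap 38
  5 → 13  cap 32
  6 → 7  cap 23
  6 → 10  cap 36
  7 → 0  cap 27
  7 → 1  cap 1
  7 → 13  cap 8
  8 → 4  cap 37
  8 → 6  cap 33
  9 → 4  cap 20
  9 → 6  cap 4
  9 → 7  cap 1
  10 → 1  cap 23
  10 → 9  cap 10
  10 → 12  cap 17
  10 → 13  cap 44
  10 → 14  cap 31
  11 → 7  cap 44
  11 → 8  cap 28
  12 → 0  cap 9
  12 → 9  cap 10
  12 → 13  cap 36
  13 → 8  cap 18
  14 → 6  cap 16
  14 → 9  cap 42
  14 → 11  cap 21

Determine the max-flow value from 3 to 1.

Maximum flow value: 40

augment #1: 3→7→1 bottleneck 1, total now 1
augment #2: 3→0→9→4→5→1 bottleneck 4, total now 5
augment #3: 3→0→14→6→10→1 bottleneck 16, total now 21
augment #4: 3→0→14→9→4→5→1 bottleneck 5, total now 26
augment #5: 3→2→12→9→4→5→1 bottleneck 6, total now 32
augment #6: 3→7→13→8→4→5→1 bottleneck 2, total now 34
augment #7: 3→7→13→8→6→10→1 bottleneck 6, total now 40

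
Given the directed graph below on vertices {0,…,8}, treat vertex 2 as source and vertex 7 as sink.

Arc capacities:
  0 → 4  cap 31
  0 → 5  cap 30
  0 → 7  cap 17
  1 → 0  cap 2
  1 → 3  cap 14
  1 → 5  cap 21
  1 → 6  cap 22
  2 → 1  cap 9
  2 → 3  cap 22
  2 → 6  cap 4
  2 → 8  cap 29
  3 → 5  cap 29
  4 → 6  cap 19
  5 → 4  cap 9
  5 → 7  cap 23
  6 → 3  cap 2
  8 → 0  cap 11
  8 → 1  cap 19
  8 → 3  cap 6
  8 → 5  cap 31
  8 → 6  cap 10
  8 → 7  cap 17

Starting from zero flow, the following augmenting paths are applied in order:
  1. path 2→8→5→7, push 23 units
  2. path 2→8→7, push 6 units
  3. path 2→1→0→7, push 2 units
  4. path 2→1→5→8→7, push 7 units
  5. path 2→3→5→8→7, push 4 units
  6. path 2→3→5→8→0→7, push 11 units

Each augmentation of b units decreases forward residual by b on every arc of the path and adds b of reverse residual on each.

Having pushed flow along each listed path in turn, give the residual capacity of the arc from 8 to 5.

after path 1 (2→8→5→7, push 23): res(8,5)=8
after path 2 (2→8→7, push 6): res(8,5)=8
after path 3 (2→1→0→7, push 2): res(8,5)=8
after path 4 (2→1→5→8→7, push 7): res(8,5)=15
after path 5 (2→3→5→8→7, push 4): res(8,5)=19
after path 6 (2→3→5→8→0→7, push 11): res(8,5)=30

Residual capacity of (8,5): 30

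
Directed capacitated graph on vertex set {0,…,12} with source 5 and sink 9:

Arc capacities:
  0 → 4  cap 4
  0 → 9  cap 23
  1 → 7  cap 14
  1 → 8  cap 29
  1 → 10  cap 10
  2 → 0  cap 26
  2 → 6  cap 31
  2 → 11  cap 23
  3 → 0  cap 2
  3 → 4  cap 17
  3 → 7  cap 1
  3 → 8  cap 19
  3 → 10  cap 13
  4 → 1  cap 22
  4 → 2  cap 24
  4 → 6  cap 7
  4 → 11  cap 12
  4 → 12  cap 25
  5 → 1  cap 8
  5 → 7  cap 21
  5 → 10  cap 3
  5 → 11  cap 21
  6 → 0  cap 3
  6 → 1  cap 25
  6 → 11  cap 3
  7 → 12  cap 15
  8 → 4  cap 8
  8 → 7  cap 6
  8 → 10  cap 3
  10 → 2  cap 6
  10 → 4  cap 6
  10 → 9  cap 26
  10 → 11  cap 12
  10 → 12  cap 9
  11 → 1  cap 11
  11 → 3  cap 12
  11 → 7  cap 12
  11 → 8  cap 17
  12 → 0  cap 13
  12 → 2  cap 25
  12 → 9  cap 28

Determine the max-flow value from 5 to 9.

augment #1: 5→10→9 bottleneck 3, total now 3
augment #2: 5→1→10→9 bottleneck 8, total now 11
augment #3: 5→7→12→9 bottleneck 15, total now 26
augment #4: 5→11→1→10→9 bottleneck 2, total now 28
augment #5: 5→11→3→0→9 bottleneck 2, total now 30
augment #6: 5→11→3→10→9 bottleneck 10, total now 40
augment #7: 5→11→8→10→9 bottleneck 3, total now 43
augment #8: 5→11→8→4→12→9 bottleneck 4, total now 47

Maximum flow value: 47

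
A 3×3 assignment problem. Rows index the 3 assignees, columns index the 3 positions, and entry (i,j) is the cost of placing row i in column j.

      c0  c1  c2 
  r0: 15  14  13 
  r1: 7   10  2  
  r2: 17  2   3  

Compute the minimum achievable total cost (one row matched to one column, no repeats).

Minimum assignment cost: 19

optimal assignment: row0→col0 (cost 15), row1→col2 (cost 2), row2→col1 (cost 2)
total = 15 + 2 + 2 = 19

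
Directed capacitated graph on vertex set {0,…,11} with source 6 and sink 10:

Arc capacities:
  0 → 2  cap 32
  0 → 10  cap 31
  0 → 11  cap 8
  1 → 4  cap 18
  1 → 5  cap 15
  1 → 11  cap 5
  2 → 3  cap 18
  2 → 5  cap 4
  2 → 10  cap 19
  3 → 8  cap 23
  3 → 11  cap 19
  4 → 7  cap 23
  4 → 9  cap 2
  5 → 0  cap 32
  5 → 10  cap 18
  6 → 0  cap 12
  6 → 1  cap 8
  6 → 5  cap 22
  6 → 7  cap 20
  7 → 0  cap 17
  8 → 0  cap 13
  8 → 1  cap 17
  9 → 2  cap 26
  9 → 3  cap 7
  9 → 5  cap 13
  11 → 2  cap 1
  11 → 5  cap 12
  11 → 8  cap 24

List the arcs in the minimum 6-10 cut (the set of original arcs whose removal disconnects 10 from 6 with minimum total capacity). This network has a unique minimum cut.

augment #1: 6→0→10 push 12
augment #2: 6→5→10 push 18
augment #3: 6→5→0→10 push 4
augment #4: 6→7→0→10 push 15
augment #5: 6→1→11→2→10 push 1
augment #6: 6→7→0→2→10 push 2
augment #7: 6→1→4→9→2→10 push 2
augment #8: 6→1→5→0→2→10 push 5
max flow = 59; residual-reachable set from 6 gives S-side
cut edges (S→T): {(6,0), (6,1), (6,5), (7,0)} total cap 59

Min-cut arcs: {(6,0), (6,1), (6,5), (7,0)} (total capacity 59)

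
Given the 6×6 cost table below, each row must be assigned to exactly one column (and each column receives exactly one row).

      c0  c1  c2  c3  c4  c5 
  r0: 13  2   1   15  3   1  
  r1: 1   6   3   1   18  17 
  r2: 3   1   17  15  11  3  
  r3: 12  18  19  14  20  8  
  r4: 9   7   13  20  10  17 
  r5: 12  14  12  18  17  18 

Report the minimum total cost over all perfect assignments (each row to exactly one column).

Minimum assignment cost: 33

optimal assignment: row0→col2 (cost 1), row1→col3 (cost 1), row2→col1 (cost 1), row3→col5 (cost 8), row4→col4 (cost 10), row5→col0 (cost 12)
total = 1 + 1 + 1 + 8 + 10 + 12 = 33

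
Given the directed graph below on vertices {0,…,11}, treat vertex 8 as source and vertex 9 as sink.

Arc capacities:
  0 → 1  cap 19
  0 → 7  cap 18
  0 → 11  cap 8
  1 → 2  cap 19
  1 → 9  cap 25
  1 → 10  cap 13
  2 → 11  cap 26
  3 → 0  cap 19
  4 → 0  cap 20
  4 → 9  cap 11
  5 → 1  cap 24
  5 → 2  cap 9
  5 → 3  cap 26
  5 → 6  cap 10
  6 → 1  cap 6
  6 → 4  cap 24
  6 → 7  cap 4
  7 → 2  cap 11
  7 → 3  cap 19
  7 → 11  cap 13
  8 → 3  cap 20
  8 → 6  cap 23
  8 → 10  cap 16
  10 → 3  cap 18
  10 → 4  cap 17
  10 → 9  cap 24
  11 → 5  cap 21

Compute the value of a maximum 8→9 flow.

Maximum flow value: 58

augment #1: 8→10→9 bottleneck 16, total now 16
augment #2: 8→6→1→9 bottleneck 6, total now 22
augment #3: 8→6→4→9 bottleneck 11, total now 33
augment #4: 8→3→0→1→9 bottleneck 19, total now 52
augment #5: 8→6→7→11→5→1→10→9 bottleneck 4, total now 56
augment #6: 8→6→4→0→11→5→1→10→9 bottleneck 2, total now 58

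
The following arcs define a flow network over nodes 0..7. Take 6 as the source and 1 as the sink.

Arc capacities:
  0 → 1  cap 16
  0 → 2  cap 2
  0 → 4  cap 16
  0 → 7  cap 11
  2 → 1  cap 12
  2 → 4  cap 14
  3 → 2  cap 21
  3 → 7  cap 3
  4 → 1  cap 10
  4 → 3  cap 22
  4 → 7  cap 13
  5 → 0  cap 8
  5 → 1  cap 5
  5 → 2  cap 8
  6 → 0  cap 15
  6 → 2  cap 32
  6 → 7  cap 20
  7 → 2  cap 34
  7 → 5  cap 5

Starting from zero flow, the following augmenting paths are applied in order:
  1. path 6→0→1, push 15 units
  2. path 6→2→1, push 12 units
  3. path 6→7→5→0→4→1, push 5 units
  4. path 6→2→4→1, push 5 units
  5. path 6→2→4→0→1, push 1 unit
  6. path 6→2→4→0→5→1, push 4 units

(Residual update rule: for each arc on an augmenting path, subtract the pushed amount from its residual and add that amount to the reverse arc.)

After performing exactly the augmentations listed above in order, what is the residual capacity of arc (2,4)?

Residual capacity of (2,4): 4

after path 1 (6→0→1, push 15): res(2,4)=14
after path 2 (6→2→1, push 12): res(2,4)=14
after path 3 (6→7→5→0→4→1, push 5): res(2,4)=14
after path 4 (6→2→4→1, push 5): res(2,4)=9
after path 5 (6→2→4→0→1, push 1): res(2,4)=8
after path 6 (6→2→4→0→5→1, push 4): res(2,4)=4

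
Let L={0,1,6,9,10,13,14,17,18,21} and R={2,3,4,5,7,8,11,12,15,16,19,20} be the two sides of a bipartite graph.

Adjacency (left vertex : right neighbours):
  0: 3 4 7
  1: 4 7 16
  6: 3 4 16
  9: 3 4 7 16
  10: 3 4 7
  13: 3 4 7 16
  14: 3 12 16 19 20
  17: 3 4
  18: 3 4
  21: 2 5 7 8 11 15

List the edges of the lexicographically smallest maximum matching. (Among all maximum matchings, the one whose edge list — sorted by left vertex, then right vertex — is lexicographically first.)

Lex-smallest maximum matching: {(0,3), (1,4), (6,16), (9,7), (14,12), (21,2)}

|M| = 6 (so the lex-smallest maximum matching has 6 edges)
process left vertices in ascending order; for each, take the smallest-labelled available neighbour that still permits 6 edges overall, or leave it unmatched if none does
lex-smallest matching: {0-3, 1-4, 6-16, 9-7, 14-12, 21-2}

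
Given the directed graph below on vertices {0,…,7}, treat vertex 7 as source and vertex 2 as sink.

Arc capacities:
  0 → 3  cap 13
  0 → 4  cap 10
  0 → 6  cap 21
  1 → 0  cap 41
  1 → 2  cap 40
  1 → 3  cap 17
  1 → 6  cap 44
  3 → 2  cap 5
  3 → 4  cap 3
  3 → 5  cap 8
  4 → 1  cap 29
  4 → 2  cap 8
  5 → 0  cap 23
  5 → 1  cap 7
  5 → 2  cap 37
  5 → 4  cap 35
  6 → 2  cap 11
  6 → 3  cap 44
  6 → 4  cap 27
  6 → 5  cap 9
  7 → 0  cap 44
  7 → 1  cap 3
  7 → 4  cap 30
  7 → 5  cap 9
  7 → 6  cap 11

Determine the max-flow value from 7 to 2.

augment #1: 7→1→2 bottleneck 3, total now 3
augment #2: 7→4→2 bottleneck 8, total now 11
augment #3: 7→5→2 bottleneck 9, total now 20
augment #4: 7→6→2 bottleneck 11, total now 31
augment #5: 7→0→3→2 bottleneck 5, total now 36
augment #6: 7→4→1→2 bottleneck 22, total now 58
augment #7: 7→0→3→5→2 bottleneck 8, total now 66
augment #8: 7→0→4→1→2 bottleneck 7, total now 73
augment #9: 7→0→6→5→2 bottleneck 9, total now 82

Maximum flow value: 82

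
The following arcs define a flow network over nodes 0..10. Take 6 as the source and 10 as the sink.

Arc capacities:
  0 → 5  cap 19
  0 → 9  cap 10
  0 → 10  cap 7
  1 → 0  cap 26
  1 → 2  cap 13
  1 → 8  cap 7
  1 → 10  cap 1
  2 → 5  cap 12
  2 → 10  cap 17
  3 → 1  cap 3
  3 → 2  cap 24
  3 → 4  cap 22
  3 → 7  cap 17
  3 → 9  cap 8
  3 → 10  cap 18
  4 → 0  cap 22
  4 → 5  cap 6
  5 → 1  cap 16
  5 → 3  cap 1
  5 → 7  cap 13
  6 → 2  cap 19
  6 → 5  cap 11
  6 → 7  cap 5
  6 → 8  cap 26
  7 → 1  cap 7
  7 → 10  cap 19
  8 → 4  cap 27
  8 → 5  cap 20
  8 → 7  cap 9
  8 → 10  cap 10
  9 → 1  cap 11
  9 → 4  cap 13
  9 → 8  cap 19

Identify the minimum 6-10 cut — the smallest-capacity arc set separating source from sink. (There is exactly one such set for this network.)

augment #1: 6→2→10 push 17
augment #2: 6→7→10 push 5
augment #3: 6→8→10 push 10
augment #4: 6→5→1→10 push 1
augment #5: 6→5→3→10 push 1
augment #6: 6→5→7→10 push 9
augment #7: 6→8→7→10 push 5
augment #8: 6→8→4→0→10 push 7
max flow = 55; residual-reachable set from 6 gives S-side
cut edges (S→T): {(0,10), (1,10), (2,10), (5,3), (7,10), (8,10)} total cap 55

Min-cut arcs: {(0,10), (1,10), (2,10), (5,3), (7,10), (8,10)} (total capacity 55)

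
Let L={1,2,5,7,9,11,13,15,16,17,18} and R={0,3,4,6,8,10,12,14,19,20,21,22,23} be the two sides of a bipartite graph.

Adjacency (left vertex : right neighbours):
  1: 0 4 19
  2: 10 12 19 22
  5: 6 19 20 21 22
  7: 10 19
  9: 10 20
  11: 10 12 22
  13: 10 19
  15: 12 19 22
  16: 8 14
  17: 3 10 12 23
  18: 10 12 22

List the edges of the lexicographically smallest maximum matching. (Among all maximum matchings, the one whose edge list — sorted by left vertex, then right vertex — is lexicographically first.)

|M| = 9 (so the lex-smallest maximum matching has 9 edges)
process left vertices in ascending order; for each, take the smallest-labelled available neighbour that still permits 9 edges overall, or leave it unmatched if none does
lex-smallest matching: {1-0, 2-10, 5-6, 7-19, 9-20, 11-12, 15-22, 16-8, 17-3}

Lex-smallest maximum matching: {(1,0), (2,10), (5,6), (7,19), (9,20), (11,12), (15,22), (16,8), (17,3)}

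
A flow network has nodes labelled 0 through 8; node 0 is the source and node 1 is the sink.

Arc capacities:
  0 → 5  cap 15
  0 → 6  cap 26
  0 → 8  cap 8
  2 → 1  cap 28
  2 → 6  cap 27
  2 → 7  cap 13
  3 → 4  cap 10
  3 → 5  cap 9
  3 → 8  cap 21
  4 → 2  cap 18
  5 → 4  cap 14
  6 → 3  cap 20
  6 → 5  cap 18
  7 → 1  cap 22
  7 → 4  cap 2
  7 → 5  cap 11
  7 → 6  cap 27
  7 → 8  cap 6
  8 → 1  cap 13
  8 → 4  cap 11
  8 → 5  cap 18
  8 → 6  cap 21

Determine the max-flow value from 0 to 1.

augment #1: 0→8→1 bottleneck 8, total now 8
augment #2: 0→5→4→2→1 bottleneck 14, total now 22
augment #3: 0→6→3→8→1 bottleneck 5, total now 27
augment #4: 0→6→3→4→2→1 bottleneck 4, total now 31

Maximum flow value: 31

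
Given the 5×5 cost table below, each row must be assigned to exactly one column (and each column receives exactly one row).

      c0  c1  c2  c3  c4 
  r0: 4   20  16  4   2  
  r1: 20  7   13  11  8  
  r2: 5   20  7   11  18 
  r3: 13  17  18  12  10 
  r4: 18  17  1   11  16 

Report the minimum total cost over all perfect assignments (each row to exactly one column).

one of 2 optimal assignments: row0→col3 (cost 4), row1→col1 (cost 7), row2→col0 (cost 5), row3→col4 (cost 10), row4→col2 (cost 1)
total = 4 + 7 + 5 + 10 + 1 = 27

Minimum assignment cost: 27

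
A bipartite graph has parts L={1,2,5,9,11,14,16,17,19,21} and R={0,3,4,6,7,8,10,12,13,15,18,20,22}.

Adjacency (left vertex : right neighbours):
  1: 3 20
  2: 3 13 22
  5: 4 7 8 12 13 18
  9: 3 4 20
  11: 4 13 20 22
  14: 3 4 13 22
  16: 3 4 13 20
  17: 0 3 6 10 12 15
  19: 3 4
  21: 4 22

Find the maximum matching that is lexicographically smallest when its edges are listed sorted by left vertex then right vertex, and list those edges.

|M| = 7 (so the lex-smallest maximum matching has 7 edges)
process left vertices in ascending order; for each, take the smallest-labelled available neighbour that still permits 7 edges overall, or leave it unmatched if none does
lex-smallest matching: {1-3, 2-13, 5-7, 9-4, 11-20, 14-22, 17-0}

Lex-smallest maximum matching: {(1,3), (2,13), (5,7), (9,4), (11,20), (14,22), (17,0)}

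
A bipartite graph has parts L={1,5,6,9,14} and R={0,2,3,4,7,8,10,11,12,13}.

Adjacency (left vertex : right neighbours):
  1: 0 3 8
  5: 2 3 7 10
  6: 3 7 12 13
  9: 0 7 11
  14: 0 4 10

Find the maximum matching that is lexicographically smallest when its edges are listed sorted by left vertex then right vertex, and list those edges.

Lex-smallest maximum matching: {(1,0), (5,2), (6,3), (9,7), (14,4)}

|M| = 5 (so the lex-smallest maximum matching has 5 edges)
process left vertices in ascending order; for each, take the smallest-labelled available neighbour that still permits 5 edges overall, or leave it unmatched if none does
lex-smallest matching: {1-0, 5-2, 6-3, 9-7, 14-4}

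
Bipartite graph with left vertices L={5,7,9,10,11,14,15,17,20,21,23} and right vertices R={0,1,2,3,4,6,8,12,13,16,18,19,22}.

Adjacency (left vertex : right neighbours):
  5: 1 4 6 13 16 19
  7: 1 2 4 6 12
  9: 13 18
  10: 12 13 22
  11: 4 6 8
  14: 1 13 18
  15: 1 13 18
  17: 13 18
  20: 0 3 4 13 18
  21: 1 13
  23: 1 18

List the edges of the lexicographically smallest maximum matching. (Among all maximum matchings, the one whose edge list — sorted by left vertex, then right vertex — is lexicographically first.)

|M| = 8 (so the lex-smallest maximum matching has 8 edges)
process left vertices in ascending order; for each, take the smallest-labelled available neighbour that still permits 8 edges overall, or leave it unmatched if none does
lex-smallest matching: {5-4, 7-2, 9-13, 10-12, 11-6, 14-1, 15-18, 20-0}

Lex-smallest maximum matching: {(5,4), (7,2), (9,13), (10,12), (11,6), (14,1), (15,18), (20,0)}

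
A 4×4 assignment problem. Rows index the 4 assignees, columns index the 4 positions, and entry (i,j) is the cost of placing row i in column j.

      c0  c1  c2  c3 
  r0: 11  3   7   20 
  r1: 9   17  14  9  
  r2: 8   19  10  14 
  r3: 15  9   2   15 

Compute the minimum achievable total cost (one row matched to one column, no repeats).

Minimum assignment cost: 22

optimal assignment: row0→col1 (cost 3), row1→col3 (cost 9), row2→col0 (cost 8), row3→col2 (cost 2)
total = 3 + 9 + 8 + 2 = 22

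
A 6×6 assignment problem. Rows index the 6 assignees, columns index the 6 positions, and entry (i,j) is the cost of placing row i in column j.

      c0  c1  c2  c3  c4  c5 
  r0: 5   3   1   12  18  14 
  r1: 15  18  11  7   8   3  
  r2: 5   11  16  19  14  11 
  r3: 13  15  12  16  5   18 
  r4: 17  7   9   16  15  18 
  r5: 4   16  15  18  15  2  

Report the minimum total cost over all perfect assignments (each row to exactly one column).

Minimum assignment cost: 27

optimal assignment: row0→col2 (cost 1), row1→col3 (cost 7), row2→col0 (cost 5), row3→col4 (cost 5), row4→col1 (cost 7), row5→col5 (cost 2)
total = 1 + 7 + 5 + 5 + 7 + 2 = 27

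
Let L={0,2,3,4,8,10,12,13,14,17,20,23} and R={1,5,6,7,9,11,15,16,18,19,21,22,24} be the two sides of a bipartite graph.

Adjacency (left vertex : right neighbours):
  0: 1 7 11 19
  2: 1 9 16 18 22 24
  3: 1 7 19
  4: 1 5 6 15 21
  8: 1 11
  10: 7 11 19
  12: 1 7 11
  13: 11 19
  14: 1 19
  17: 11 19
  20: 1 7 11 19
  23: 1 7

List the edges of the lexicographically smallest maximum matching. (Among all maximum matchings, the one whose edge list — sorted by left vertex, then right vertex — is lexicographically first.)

Lex-smallest maximum matching: {(0,1), (2,9), (3,7), (4,5), (8,11), (10,19)}

|M| = 6 (so the lex-smallest maximum matching has 6 edges)
process left vertices in ascending order; for each, take the smallest-labelled available neighbour that still permits 6 edges overall, or leave it unmatched if none does
lex-smallest matching: {0-1, 2-9, 3-7, 4-5, 8-11, 10-19}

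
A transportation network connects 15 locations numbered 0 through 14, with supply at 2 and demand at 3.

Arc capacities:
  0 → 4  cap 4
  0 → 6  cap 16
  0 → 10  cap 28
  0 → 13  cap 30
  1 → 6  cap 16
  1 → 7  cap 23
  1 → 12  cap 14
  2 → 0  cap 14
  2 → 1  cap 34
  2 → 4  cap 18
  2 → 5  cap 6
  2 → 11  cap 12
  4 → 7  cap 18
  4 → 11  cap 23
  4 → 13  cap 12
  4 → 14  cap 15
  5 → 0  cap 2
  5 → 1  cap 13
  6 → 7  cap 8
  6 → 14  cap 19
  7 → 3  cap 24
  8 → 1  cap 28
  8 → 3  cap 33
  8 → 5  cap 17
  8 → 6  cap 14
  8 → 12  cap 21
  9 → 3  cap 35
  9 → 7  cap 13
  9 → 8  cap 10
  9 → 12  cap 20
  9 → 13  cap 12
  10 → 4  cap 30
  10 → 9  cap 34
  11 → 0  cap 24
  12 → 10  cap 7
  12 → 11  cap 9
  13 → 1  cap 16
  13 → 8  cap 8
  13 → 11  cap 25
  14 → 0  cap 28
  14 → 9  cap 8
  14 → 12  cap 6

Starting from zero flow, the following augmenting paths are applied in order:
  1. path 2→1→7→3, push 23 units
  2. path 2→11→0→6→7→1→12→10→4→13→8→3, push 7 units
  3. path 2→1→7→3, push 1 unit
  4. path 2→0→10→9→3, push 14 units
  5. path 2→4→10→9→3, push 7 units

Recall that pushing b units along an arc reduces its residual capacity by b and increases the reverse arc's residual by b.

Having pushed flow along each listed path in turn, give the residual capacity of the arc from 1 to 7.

after path 1 (2→1→7→3, push 23): res(1,7)=0
after path 2 (2→11→0→6→7→1→12→10→4→13→8→3, push 7): res(1,7)=7
after path 3 (2→1→7→3, push 1): res(1,7)=6
after path 4 (2→0→10→9→3, push 14): res(1,7)=6
after path 5 (2→4→10→9→3, push 7): res(1,7)=6

Residual capacity of (1,7): 6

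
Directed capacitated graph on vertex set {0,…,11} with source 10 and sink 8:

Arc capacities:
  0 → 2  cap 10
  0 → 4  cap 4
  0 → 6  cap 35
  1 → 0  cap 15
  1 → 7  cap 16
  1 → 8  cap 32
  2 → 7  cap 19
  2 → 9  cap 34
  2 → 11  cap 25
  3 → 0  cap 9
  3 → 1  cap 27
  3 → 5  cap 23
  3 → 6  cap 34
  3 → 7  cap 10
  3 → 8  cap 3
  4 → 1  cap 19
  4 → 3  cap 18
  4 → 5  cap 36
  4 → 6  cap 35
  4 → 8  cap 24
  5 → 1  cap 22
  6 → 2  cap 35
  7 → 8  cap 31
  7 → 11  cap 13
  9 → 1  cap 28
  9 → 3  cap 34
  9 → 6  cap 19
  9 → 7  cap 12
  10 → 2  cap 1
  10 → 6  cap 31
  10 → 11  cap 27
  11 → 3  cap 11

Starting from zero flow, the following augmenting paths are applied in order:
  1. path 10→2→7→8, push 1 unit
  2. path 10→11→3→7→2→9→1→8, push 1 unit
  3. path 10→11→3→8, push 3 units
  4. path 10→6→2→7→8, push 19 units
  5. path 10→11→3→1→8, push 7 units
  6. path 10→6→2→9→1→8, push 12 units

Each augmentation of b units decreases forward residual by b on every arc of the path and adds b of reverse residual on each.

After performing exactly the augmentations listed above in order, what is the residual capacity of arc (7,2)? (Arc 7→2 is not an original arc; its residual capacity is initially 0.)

after path 1 (10→2→7→8, push 1): res(7,2)=1
after path 2 (10→11→3→7→2→9→1→8, push 1): res(7,2)=0
after path 3 (10→11→3→8, push 3): res(7,2)=0
after path 4 (10→6→2→7→8, push 19): res(7,2)=19
after path 5 (10→11→3→1→8, push 7): res(7,2)=19
after path 6 (10→6→2→9→1→8, push 12): res(7,2)=19

Residual capacity of (7,2): 19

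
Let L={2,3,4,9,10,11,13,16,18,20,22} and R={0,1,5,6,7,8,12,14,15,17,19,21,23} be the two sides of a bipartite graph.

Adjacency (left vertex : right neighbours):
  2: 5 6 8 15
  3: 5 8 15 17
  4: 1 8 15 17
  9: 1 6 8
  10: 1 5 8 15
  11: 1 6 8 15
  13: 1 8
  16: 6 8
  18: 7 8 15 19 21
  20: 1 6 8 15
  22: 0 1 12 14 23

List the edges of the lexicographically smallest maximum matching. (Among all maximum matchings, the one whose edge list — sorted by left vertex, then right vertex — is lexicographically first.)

Lex-smallest maximum matching: {(2,5), (3,8), (4,17), (9,1), (10,15), (11,6), (18,7), (22,0)}

|M| = 8 (so the lex-smallest maximum matching has 8 edges)
process left vertices in ascending order; for each, take the smallest-labelled available neighbour that still permits 8 edges overall, or leave it unmatched if none does
lex-smallest matching: {2-5, 3-8, 4-17, 9-1, 10-15, 11-6, 18-7, 22-0}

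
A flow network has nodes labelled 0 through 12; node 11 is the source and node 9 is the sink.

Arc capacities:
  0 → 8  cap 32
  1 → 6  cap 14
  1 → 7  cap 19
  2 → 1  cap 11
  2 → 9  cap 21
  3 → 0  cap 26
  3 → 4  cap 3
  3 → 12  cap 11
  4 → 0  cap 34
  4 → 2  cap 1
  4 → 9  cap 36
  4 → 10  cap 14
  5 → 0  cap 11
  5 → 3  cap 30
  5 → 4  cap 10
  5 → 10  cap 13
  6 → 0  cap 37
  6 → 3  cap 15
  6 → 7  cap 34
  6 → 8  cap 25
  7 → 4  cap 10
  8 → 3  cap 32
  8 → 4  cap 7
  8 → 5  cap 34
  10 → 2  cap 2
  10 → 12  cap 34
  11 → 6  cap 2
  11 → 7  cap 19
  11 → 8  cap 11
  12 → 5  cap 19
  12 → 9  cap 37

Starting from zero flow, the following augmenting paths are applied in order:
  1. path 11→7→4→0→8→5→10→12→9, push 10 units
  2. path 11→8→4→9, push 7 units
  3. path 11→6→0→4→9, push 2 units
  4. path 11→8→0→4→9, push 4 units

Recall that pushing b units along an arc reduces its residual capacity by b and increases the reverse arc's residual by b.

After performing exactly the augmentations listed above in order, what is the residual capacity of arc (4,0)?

after path 1 (11→7→4→0→8→5→10→12→9, push 10): res(4,0)=24
after path 2 (11→8→4→9, push 7): res(4,0)=24
after path 3 (11→6→0→4→9, push 2): res(4,0)=26
after path 4 (11→8→0→4→9, push 4): res(4,0)=30

Residual capacity of (4,0): 30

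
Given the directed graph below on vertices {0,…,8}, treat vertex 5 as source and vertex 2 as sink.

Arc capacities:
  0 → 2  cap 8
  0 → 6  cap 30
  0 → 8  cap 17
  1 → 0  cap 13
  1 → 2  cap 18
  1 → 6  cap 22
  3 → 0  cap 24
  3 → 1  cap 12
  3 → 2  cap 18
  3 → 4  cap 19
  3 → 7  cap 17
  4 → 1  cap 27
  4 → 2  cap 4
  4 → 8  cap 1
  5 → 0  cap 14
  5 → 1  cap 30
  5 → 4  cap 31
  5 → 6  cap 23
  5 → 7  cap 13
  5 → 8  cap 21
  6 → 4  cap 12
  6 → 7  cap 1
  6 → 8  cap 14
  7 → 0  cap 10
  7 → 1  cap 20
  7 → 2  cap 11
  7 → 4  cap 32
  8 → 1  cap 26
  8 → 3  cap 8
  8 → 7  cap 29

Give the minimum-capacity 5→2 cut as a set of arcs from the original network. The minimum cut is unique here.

Min-cut arcs: {(0,2), (1,2), (4,2), (7,2), (8,3)} (total capacity 49)

augment #1: 5→0→2 push 8
augment #2: 5→1→2 push 18
augment #3: 5→4→2 push 4
augment #4: 5→7→2 push 11
augment #5: 5→8→3→2 push 8
max flow = 49; residual-reachable set from 5 gives S-side
cut edges (S→T): {(0,2), (1,2), (4,2), (7,2), (8,3)} total cap 49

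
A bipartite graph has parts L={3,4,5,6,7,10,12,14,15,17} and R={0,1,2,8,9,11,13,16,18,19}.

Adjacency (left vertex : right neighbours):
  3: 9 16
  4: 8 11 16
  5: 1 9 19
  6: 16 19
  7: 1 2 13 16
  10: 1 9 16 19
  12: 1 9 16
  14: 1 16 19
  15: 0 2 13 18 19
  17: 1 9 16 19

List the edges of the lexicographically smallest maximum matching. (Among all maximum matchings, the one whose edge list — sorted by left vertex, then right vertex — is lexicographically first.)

|M| = 7 (so the lex-smallest maximum matching has 7 edges)
process left vertices in ascending order; for each, take the smallest-labelled available neighbour that still permits 7 edges overall, or leave it unmatched if none does
lex-smallest matching: {3-9, 4-8, 5-1, 6-16, 7-2, 10-19, 15-0}

Lex-smallest maximum matching: {(3,9), (4,8), (5,1), (6,16), (7,2), (10,19), (15,0)}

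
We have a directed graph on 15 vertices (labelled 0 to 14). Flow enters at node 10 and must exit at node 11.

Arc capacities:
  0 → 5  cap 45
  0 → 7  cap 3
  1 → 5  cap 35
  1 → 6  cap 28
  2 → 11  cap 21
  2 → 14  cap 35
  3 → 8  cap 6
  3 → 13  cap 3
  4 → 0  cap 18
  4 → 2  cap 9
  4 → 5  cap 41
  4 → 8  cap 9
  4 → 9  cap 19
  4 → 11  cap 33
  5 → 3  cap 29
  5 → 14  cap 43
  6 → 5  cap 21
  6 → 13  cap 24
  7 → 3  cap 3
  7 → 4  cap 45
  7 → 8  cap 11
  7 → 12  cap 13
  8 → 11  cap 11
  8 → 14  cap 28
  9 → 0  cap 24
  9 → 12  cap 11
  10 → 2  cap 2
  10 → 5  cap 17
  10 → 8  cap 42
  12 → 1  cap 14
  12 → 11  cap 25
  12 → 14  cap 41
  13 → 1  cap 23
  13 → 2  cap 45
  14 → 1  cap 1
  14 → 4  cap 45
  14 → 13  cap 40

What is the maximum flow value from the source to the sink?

augment #1: 10→2→11 bottleneck 2, total now 2
augment #2: 10→8→11 bottleneck 11, total now 13
augment #3: 10→5→14→4→11 bottleneck 17, total now 30
augment #4: 10→8→14→4→11 bottleneck 16, total now 46
augment #5: 10→8→14→4→2→11 bottleneck 9, total now 55
augment #6: 10→8→14→13→2→11 bottleneck 3, total now 58

Maximum flow value: 58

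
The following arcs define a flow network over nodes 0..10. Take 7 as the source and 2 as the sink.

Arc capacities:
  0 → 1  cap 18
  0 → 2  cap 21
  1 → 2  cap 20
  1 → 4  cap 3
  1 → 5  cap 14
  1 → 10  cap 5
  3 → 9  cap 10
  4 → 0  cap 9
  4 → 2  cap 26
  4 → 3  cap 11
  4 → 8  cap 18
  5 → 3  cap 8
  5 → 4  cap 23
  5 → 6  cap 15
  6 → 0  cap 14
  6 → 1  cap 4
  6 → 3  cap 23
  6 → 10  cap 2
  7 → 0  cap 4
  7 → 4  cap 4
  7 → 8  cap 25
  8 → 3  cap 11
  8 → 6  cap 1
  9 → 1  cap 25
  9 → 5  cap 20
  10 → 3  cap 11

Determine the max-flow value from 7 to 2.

augment #1: 7→0→2 bottleneck 4, total now 4
augment #2: 7→4→2 bottleneck 4, total now 8
augment #3: 7→8→6→0→2 bottleneck 1, total now 9
augment #4: 7→8→3→9→1→2 bottleneck 10, total now 19

Maximum flow value: 19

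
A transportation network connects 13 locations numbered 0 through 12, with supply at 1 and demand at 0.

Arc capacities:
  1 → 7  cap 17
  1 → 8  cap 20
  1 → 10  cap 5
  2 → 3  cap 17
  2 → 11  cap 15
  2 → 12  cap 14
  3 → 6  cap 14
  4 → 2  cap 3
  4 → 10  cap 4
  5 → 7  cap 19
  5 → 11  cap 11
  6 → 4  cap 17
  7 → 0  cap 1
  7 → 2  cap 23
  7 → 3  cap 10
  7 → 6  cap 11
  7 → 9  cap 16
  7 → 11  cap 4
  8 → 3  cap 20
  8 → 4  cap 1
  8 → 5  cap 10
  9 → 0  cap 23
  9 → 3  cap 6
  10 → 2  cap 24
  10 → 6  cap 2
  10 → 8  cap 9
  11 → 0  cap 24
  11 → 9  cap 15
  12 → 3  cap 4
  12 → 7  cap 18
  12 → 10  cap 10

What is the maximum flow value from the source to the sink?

Maximum flow value: 39

augment #1: 1→7→0 bottleneck 1, total now 1
augment #2: 1→7→9→0 bottleneck 16, total now 17
augment #3: 1→8→5→11→0 bottleneck 10, total now 27
augment #4: 1→10→2→11→0 bottleneck 5, total now 32
augment #5: 1→8→4→2→11→0 bottleneck 1, total now 33
augment #6: 1→8→3→6→4→2→11→0 bottleneck 2, total now 35
augment #7: 1→8→3→6→4→10→2→11→0 bottleneck 4, total now 39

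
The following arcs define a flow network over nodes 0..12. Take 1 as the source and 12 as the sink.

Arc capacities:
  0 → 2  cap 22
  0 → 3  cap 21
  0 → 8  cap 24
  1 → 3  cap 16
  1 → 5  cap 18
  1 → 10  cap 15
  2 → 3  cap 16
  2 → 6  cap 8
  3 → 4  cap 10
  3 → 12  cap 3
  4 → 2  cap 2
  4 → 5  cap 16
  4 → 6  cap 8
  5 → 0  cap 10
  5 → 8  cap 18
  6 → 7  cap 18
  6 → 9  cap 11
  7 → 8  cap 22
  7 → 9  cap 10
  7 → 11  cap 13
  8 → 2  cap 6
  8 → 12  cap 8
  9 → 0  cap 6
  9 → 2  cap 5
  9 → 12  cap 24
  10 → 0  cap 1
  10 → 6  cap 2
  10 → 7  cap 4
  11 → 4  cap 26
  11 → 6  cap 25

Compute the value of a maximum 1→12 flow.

Maximum flow value: 32

augment #1: 1→3→12 bottleneck 3, total now 3
augment #2: 1→5→8→12 bottleneck 8, total now 11
augment #3: 1→10→6→9→12 bottleneck 2, total now 13
augment #4: 1→10→7→9→12 bottleneck 4, total now 17
augment #5: 1→3→4→6→9→12 bottleneck 8, total now 25
augment #6: 1→3→4→2→6→9→12 bottleneck 1, total now 26
augment #7: 1→3→4→2→6→7→9→12 bottleneck 1, total now 27
augment #8: 1→5→0→2→6→7→9→12 bottleneck 5, total now 32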